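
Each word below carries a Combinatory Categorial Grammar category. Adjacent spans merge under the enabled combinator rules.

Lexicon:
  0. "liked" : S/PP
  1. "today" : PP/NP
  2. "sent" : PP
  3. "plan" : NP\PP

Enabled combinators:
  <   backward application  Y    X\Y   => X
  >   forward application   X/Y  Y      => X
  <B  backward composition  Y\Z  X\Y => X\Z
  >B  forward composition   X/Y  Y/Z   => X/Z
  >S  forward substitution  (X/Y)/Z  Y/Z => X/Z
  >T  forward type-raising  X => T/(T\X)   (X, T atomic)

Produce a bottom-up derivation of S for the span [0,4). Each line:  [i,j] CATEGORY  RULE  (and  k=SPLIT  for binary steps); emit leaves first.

[0,1] S/PP  lex  "liked"
[1,2] PP/NP  lex  "today"
[2,3] PP  lex  "sent"
[3,4] NP\PP  lex  "plan"
[2,4] NP  <  k=3
[1,4] PP  >  k=2
[0,4] S  >  k=1

[0,4] S   >
  [0,1] "liked" : S/PP
  [1,4] PP   >
    [1,2] "today" : PP/NP
    [2,4] NP   <
      [2,3] "sent" : PP
      [3,4] "plan" : NP\PP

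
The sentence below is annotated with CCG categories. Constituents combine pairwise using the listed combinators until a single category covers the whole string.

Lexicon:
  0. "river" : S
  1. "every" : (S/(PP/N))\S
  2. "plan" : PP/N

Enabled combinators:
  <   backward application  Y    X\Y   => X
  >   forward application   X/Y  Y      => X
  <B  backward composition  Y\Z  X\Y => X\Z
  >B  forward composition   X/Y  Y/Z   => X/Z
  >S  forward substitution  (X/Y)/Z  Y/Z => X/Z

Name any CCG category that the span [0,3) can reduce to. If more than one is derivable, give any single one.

[0,3] S   >
  [0,2] S/(PP/N)   <
    [0,1] "river" : S
    [1,2] "every" : (S/(PP/N))\S
  [2,3] "plan" : PP/N

S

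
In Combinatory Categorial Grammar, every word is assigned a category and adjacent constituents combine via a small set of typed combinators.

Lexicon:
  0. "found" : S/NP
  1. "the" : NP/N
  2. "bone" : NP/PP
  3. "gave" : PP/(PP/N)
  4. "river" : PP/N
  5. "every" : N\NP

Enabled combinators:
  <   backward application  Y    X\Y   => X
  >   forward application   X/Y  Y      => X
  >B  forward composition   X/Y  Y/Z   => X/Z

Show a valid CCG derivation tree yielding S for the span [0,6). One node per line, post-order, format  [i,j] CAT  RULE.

[0,6] S   >
  [0,1] "found" : S/NP
  [1,6] NP   >
    [1,2] "the" : NP/N
    [2,6] N   <
      [2,5] NP   >
        [2,3] "bone" : NP/PP
        [3,5] PP   >
          [3,4] "gave" : PP/(PP/N)
          [4,5] "river" : PP/N
      [5,6] "every" : N\NP

[0,1] S/NP  lex  "found"
[1,2] NP/N  lex  "the"
[2,3] NP/PP  lex  "bone"
[3,4] PP/(PP/N)  lex  "gave"
[4,5] PP/N  lex  "river"
[3,5] PP  >  k=4
[2,5] NP  >  k=3
[5,6] N\NP  lex  "every"
[2,6] N  <  k=5
[1,6] NP  >  k=2
[0,6] S  >  k=1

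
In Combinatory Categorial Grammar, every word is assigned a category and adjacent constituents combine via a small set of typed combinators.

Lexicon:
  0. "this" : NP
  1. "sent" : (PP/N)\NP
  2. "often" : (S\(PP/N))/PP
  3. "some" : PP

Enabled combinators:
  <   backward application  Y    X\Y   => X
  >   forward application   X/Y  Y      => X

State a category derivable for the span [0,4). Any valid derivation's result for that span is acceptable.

S

[0,4] S   <
  [0,2] PP/N   <
    [0,1] "this" : NP
    [1,2] "sent" : (PP/N)\NP
  [2,4] S\(PP/N)   >
    [2,3] "often" : (S\(PP/N))/PP
    [3,4] "some" : PP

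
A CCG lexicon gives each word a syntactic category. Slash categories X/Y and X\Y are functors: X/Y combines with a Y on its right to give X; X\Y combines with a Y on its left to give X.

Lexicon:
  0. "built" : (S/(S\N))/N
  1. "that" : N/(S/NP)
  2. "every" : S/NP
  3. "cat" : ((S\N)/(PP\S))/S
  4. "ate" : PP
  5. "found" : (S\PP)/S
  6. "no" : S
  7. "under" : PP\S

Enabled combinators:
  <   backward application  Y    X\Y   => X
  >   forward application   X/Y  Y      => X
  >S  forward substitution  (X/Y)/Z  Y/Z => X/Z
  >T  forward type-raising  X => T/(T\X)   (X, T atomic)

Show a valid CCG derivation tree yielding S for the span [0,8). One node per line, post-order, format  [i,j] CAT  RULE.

[0,1] (S/(S\N))/N  lex  "built"
[1,2] N/(S/NP)  lex  "that"
[2,3] S/NP  lex  "every"
[1,3] N  >  k=2
[0,3] S/(S\N)  >  k=1
[3,4] ((S\N)/(PP\S))/S  lex  "cat"
[4,5] PP  lex  "ate"
[5,6] (S\PP)/S  lex  "found"
[6,7] S  lex  "no"
[5,7] S\PP  >  k=6
[4,7] S  <  k=5
[3,7] (S\N)/(PP\S)  >  k=4
[7,8] PP\S  lex  "under"
[3,8] S\N  >  k=7
[0,8] S  >  k=3

[0,8] S   >
  [0,3] S/(S\N)   >
    [0,1] "built" : (S/(S\N))/N
    [1,3] N   >
      [1,2] "that" : N/(S/NP)
      [2,3] "every" : S/NP
  [3,8] S\N   >
    [3,7] (S\N)/(PP\S)   >
      [3,4] "cat" : ((S\N)/(PP\S))/S
      [4,7] S   <
        [4,5] "ate" : PP
        [5,7] S\PP   >
          [5,6] "found" : (S\PP)/S
          [6,7] "no" : S
    [7,8] "under" : PP\S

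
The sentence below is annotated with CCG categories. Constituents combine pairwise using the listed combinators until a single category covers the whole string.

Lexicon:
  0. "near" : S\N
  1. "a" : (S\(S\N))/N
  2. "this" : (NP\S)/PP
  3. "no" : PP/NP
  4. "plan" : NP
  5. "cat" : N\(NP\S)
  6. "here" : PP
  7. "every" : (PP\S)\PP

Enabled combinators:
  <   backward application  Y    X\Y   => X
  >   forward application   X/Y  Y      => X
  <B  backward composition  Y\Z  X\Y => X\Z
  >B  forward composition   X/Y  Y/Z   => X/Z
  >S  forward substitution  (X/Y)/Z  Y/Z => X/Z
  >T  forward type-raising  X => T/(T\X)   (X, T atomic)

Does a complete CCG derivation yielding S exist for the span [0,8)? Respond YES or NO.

NO

S\N (S\(S\N))/N (NP\S)/PP PP/NP NP N\(NP\S) PP (PP\S)\PP
CKY chart[0,8] = {N/(N\PP), NP/(NP\PP), PP, PP/(PP\PP), S/(S\PP)}; S ∉ chart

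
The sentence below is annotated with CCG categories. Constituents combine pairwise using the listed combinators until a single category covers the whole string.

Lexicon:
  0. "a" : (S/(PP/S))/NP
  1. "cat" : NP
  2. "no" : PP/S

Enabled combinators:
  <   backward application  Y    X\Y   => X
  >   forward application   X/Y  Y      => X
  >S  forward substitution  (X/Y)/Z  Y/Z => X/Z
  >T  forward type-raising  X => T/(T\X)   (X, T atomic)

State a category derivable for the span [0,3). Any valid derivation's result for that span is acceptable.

S

[0,3] S   >
  [0,2] S/(PP/S)   >
    [0,1] "a" : (S/(PP/S))/NP
    [1,2] "cat" : NP
  [2,3] "no" : PP/S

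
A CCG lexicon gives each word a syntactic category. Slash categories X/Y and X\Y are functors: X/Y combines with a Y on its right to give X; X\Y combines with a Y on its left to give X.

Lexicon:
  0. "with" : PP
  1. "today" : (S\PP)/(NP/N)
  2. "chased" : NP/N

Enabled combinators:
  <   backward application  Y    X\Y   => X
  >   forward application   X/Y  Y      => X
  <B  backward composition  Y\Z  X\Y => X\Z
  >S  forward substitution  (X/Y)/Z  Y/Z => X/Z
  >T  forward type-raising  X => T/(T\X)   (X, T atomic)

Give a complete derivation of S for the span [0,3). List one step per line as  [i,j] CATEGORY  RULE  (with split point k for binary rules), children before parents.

[0,3] S   <
  [0,1] "with" : PP
  [1,3] S\PP   >
    [1,2] "today" : (S\PP)/(NP/N)
    [2,3] "chased" : NP/N

[0,1] PP  lex  "with"
[1,2] (S\PP)/(NP/N)  lex  "today"
[2,3] NP/N  lex  "chased"
[1,3] S\PP  >  k=2
[0,3] S  <  k=1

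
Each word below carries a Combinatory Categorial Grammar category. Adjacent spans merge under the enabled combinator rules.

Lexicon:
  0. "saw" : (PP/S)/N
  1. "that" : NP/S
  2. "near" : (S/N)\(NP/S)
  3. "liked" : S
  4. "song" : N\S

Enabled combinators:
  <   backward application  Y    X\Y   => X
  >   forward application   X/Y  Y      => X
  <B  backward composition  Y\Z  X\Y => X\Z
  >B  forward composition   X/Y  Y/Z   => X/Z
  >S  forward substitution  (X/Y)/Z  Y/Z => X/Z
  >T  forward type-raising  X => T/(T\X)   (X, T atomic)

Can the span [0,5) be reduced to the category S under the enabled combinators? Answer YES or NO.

NO

(PP/S)/N NP/S (S/N)\(NP/S) S N\S
CKY chart[0,5] = {(PP/S)/(N\S), N/(N\PP), NP/(NP\PP), PP, PP/(N\N), PP/(PP\PP), S/(S\PP)}; S ∉ chart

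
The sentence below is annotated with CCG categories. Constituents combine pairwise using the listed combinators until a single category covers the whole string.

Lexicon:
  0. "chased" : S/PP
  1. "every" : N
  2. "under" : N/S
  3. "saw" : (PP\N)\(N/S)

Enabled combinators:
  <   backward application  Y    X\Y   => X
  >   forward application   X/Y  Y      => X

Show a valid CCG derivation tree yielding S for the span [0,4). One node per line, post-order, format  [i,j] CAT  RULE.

[0,1] S/PP  lex  "chased"
[1,2] N  lex  "every"
[2,3] N/S  lex  "under"
[3,4] (PP\N)\(N/S)  lex  "saw"
[2,4] PP\N  <  k=3
[1,4] PP  <  k=2
[0,4] S  >  k=1

[0,4] S   >
  [0,1] "chased" : S/PP
  [1,4] PP   <
    [1,2] "every" : N
    [2,4] PP\N   <
      [2,3] "under" : N/S
      [3,4] "saw" : (PP\N)\(N/S)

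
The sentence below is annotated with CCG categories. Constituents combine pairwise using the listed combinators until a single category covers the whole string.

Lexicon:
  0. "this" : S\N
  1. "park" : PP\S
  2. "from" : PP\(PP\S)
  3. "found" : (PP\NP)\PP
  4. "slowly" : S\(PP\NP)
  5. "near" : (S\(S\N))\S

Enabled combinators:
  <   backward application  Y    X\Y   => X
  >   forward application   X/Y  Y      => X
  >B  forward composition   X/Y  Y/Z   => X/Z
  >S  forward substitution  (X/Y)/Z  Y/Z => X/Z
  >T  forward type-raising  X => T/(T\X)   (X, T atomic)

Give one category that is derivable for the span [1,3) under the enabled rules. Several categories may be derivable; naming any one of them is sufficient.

[0,6] S   <
  [0,1] "this" : S\N
  [1,6] S\(S\N)   <
    [1,5] S   <
      [1,4] PP\NP   <
        [1,3] PP   <
          [1,2] "park" : PP\S
          [2,3] "from" : PP\(PP\S)
        [3,4] "found" : (PP\NP)\PP
      [4,5] "slowly" : S\(PP\NP)
    [5,6] "near" : (S\(S\N))\S

PP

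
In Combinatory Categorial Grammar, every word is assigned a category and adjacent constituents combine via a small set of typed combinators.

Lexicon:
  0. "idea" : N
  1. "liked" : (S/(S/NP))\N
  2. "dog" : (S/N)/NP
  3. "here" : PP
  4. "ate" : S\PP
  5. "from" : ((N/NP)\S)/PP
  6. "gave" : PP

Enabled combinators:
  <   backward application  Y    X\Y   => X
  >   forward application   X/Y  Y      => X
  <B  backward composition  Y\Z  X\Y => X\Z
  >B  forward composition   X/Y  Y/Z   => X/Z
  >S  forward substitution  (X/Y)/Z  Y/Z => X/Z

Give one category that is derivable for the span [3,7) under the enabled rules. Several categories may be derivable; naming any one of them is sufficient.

N/NP

[0,7] S   >
  [0,2] S/(S/NP)   <
    [0,1] "idea" : N
    [1,2] "liked" : (S/(S/NP))\N
  [2,7] S/NP   >S
    [2,3] "dog" : (S/N)/NP
    [3,7] N/NP   <
      [3,5] S   <
        [3,4] "here" : PP
        [4,5] "ate" : S\PP
      [5,7] (N/NP)\S   >
        [5,6] "from" : ((N/NP)\S)/PP
        [6,7] "gave" : PP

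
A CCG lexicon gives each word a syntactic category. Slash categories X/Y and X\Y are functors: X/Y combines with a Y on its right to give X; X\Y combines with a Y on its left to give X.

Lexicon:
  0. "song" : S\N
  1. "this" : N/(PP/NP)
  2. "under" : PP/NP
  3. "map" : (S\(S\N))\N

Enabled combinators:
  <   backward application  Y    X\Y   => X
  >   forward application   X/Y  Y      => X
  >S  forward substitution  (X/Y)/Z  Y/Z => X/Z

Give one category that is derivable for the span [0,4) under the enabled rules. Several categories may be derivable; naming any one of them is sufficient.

S

[0,4] S   <
  [0,1] "song" : S\N
  [1,4] S\(S\N)   <
    [1,3] N   >
      [1,2] "this" : N/(PP/NP)
      [2,3] "under" : PP/NP
    [3,4] "map" : (S\(S\N))\N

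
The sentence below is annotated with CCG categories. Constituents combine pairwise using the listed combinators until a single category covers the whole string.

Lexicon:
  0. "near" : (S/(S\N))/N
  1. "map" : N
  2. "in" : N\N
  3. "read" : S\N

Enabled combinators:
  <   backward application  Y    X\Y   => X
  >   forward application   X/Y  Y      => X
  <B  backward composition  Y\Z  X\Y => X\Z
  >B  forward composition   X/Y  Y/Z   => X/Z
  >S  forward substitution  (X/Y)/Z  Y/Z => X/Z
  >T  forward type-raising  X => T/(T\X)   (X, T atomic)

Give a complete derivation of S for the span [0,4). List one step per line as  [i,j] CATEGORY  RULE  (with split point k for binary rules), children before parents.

[0,4] S   >
  [0,2] S/(S\N)   >
    [0,1] "near" : (S/(S\N))/N
    [1,2] "map" : N
  [2,4] S\N   <B
    [2,3] "in" : N\N
    [3,4] "read" : S\N

[0,1] (S/(S\N))/N  lex  "near"
[1,2] N  lex  "map"
[0,2] S/(S\N)  >  k=1
[2,3] N\N  lex  "in"
[3,4] S\N  lex  "read"
[2,4] S\N  <B  k=3
[0,4] S  >  k=2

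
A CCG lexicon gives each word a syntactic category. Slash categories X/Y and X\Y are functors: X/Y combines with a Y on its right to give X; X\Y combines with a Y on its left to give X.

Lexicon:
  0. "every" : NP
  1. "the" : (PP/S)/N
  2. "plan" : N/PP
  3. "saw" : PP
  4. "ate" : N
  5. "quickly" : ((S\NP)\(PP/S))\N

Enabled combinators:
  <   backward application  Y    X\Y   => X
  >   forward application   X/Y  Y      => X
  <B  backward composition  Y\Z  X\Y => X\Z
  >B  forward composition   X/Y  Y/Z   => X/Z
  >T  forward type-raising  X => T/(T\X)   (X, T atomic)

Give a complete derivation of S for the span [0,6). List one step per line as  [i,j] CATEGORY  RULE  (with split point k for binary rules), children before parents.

[0,1] NP  lex  "every"
[0,1] S/(S\NP)  >T
[1,2] (PP/S)/N  lex  "the"
[2,3] N/PP  lex  "plan"
[3,4] PP  lex  "saw"
[2,4] N  >  k=3
[1,4] PP/S  >  k=2
[4,5] N  lex  "ate"
[5,6] ((S\NP)\(PP/S))\N  lex  "quickly"
[4,6] (S\NP)\(PP/S)  <  k=5
[1,6] S\NP  <  k=4
[0,6] S  >  k=1

[0,6] S   >
  [0,1] S/(S\NP)   >T
    [0,1] "every" : NP
  [1,6] S\NP   <
    [1,4] PP/S   >
      [1,2] "the" : (PP/S)/N
      [2,4] N   >
        [2,3] "plan" : N/PP
        [3,4] "saw" : PP
    [4,6] (S\NP)\(PP/S)   <
      [4,5] "ate" : N
      [5,6] "quickly" : ((S\NP)\(PP/S))\N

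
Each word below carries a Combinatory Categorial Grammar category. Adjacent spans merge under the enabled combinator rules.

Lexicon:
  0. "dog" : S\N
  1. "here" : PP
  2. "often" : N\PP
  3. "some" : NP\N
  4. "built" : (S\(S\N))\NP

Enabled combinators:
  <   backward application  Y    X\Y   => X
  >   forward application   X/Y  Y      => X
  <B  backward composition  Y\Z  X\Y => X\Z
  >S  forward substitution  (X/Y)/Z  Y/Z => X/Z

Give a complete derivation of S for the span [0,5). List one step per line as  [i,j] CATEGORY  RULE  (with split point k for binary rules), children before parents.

[0,5] S   <
  [0,1] "dog" : S\N
  [1,5] S\(S\N)   <
    [1,4] NP   <
      [1,3] N   <
        [1,2] "here" : PP
        [2,3] "often" : N\PP
      [3,4] "some" : NP\N
    [4,5] "built" : (S\(S\N))\NP

[0,1] S\N  lex  "dog"
[1,2] PP  lex  "here"
[2,3] N\PP  lex  "often"
[1,3] N  <  k=2
[3,4] NP\N  lex  "some"
[1,4] NP  <  k=3
[4,5] (S\(S\N))\NP  lex  "built"
[1,5] S\(S\N)  <  k=4
[0,5] S  <  k=1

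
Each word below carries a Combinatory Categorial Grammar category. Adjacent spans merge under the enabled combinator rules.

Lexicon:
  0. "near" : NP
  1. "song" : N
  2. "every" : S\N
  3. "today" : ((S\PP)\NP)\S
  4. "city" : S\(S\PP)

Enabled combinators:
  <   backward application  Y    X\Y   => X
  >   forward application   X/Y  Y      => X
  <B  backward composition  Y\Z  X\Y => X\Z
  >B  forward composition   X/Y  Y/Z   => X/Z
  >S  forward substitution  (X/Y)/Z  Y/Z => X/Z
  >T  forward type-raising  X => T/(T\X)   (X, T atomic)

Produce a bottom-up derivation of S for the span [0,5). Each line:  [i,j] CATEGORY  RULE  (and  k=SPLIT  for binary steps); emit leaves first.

[0,1] NP  lex  "near"
[1,2] N  lex  "song"
[2,3] S\N  lex  "every"
[1,3] S  <  k=2
[3,4] ((S\PP)\NP)\S  lex  "today"
[1,4] (S\PP)\NP  <  k=3
[0,4] S\PP  <  k=1
[4,5] S\(S\PP)  lex  "city"
[0,5] S  <  k=4

[0,5] S   <
  [0,4] S\PP   <
    [0,1] "near" : NP
    [1,4] (S\PP)\NP   <
      [1,3] S   <
        [1,2] "song" : N
        [2,3] "every" : S\N
      [3,4] "today" : ((S\PP)\NP)\S
  [4,5] "city" : S\(S\PP)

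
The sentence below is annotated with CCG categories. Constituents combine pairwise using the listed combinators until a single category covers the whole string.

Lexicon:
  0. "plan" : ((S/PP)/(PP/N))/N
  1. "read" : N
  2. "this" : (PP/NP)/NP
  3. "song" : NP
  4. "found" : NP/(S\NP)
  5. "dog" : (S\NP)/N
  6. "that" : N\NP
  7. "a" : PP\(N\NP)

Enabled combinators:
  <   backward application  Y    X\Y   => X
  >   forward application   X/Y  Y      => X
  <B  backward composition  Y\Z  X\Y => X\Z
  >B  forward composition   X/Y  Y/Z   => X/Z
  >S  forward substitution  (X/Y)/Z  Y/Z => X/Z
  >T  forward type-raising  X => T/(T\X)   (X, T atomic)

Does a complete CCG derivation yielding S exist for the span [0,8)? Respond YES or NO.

[0,8] S   >
  [0,6] S/PP   >
    [0,2] (S/PP)/(PP/N)   >
      [0,1] "plan" : ((S/PP)/(PP/N))/N
      [1,2] "read" : N
    [2,6] PP/N   >B
      [2,4] PP/NP   >
        [2,3] "this" : (PP/NP)/NP
        [3,4] "song" : NP
      [4,6] NP/N   >B
        [4,5] "found" : NP/(S\NP)
        [5,6] "dog" : (S\NP)/N
  [6,8] PP   <
    [6,7] "that" : N\NP
    [7,8] "a" : PP\(N\NP)

YES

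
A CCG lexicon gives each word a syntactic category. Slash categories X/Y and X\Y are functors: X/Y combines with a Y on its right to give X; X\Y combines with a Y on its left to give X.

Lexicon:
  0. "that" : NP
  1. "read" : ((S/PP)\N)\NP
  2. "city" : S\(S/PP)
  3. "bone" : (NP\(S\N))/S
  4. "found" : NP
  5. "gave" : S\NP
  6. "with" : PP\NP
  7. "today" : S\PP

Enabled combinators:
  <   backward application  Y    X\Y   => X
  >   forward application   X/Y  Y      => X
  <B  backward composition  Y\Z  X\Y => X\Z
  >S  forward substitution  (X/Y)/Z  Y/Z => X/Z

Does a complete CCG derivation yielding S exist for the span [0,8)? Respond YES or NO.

YES

[0,8] S   <
  [0,6] NP   <
    [0,3] S\N   <B
      [0,2] (S/PP)\N   <
        [0,1] "that" : NP
        [1,2] "read" : ((S/PP)\N)\NP
      [2,3] "city" : S\(S/PP)
    [3,6] NP\(S\N)   >
      [3,4] "bone" : (NP\(S\N))/S
      [4,6] S   <
        [4,5] "found" : NP
        [5,6] "gave" : S\NP
  [6,8] S\NP   <B
    [6,7] "with" : PP\NP
    [7,8] "today" : S\PP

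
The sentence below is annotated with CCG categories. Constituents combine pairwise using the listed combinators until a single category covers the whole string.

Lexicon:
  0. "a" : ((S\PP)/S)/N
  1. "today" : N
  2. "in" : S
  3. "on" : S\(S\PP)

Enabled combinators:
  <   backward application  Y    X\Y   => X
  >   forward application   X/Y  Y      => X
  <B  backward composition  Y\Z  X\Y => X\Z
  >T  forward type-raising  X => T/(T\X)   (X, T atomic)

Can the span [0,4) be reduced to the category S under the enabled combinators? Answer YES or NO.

YES

[0,4] S   <
  [0,3] S\PP   >
    [0,2] (S\PP)/S   >
      [0,1] "a" : ((S\PP)/S)/N
      [1,2] "today" : N
    [2,3] "in" : S
  [3,4] "on" : S\(S\PP)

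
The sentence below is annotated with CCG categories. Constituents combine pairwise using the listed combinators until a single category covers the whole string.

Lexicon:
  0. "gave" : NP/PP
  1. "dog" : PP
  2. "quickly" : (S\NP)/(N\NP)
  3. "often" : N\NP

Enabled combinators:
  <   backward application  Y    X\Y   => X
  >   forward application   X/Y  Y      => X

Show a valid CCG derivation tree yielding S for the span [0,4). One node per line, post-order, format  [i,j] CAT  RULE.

[0,1] NP/PP  lex  "gave"
[1,2] PP  lex  "dog"
[0,2] NP  >  k=1
[2,3] (S\NP)/(N\NP)  lex  "quickly"
[3,4] N\NP  lex  "often"
[2,4] S\NP  >  k=3
[0,4] S  <  k=2

[0,4] S   <
  [0,2] NP   >
    [0,1] "gave" : NP/PP
    [1,2] "dog" : PP
  [2,4] S\NP   >
    [2,3] "quickly" : (S\NP)/(N\NP)
    [3,4] "often" : N\NP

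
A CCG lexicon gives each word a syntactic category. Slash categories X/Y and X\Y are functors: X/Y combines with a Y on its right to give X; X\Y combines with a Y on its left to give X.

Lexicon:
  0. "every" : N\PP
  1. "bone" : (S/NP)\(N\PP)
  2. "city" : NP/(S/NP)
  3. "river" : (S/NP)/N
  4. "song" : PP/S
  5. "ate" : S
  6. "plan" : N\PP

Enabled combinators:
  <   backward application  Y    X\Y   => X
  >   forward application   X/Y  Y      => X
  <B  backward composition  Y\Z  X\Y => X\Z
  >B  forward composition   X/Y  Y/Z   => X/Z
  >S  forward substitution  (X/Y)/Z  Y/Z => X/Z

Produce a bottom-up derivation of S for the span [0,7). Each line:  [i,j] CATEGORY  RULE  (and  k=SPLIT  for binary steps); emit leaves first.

[0,1] N\PP  lex  "every"
[1,2] (S/NP)\(N\PP)  lex  "bone"
[0,2] S/NP  <  k=1
[2,3] NP/(S/NP)  lex  "city"
[3,4] (S/NP)/N  lex  "river"
[2,4] NP/N  >B  k=3
[4,5] PP/S  lex  "song"
[5,6] S  lex  "ate"
[4,6] PP  >  k=5
[6,7] N\PP  lex  "plan"
[4,7] N  <  k=6
[2,7] NP  >  k=4
[0,7] S  >  k=2

[0,7] S   >
  [0,2] S/NP   <
    [0,1] "every" : N\PP
    [1,2] "bone" : (S/NP)\(N\PP)
  [2,7] NP   >
    [2,4] NP/N   >B
      [2,3] "city" : NP/(S/NP)
      [3,4] "river" : (S/NP)/N
    [4,7] N   <
      [4,6] PP   >
        [4,5] "song" : PP/S
        [5,6] "ate" : S
      [6,7] "plan" : N\PP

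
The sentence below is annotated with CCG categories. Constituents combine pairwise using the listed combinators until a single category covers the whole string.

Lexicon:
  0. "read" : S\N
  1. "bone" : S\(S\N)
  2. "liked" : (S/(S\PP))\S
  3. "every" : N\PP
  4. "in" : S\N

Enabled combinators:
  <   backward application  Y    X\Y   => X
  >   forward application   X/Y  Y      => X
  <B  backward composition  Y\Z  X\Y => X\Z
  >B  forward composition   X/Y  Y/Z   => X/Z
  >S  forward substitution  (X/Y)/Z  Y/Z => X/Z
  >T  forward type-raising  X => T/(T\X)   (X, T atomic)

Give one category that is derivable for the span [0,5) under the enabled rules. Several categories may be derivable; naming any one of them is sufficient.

[0,5] S   >
  [0,3] S/(S\PP)   <
    [0,2] S   <
      [0,1] "read" : S\N
      [1,2] "bone" : S\(S\N)
    [2,3] "liked" : (S/(S\PP))\S
  [3,5] S\PP   <B
    [3,4] "every" : N\PP
    [4,5] "in" : S\N

S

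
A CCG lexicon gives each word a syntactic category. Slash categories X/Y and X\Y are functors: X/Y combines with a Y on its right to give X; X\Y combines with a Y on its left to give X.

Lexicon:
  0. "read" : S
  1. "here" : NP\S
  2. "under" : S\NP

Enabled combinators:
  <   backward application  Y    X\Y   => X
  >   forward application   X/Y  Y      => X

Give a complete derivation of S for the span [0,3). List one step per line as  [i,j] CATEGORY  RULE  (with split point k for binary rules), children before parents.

[0,1] S  lex  "read"
[1,2] NP\S  lex  "here"
[0,2] NP  <  k=1
[2,3] S\NP  lex  "under"
[0,3] S  <  k=2

[0,3] S   <
  [0,2] NP   <
    [0,1] "read" : S
    [1,2] "here" : NP\S
  [2,3] "under" : S\NP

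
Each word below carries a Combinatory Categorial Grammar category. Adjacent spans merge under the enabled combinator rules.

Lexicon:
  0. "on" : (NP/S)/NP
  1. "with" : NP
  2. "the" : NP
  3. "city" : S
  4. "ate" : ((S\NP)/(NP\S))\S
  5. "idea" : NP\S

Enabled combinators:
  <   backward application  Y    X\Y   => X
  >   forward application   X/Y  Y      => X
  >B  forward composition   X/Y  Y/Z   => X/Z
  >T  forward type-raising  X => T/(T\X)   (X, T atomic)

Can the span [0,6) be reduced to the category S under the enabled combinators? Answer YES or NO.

NO

(NP/S)/NP NP NP S ((S\NP)/(NP\S))\S NP\S
CKY chart[0,6] = {N/(N\NP), NP, NP/(NP\NP), NP/(S\S), PP/(PP\NP), S/(S\NP)}; S ∉ chart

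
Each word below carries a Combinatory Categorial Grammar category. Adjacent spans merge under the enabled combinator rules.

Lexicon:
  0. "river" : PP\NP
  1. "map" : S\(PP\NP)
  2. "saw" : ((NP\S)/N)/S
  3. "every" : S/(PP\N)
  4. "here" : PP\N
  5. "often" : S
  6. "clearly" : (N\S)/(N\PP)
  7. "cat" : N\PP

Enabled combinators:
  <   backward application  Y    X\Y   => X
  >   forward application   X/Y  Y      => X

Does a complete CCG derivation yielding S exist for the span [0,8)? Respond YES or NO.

NO

PP\NP S\(PP\NP) ((NP\S)/N)/S S/(PP\N) PP\N S (N\S)/(N\PP) N\PP
CKY chart[0,8] = {NP}; S ∉ chart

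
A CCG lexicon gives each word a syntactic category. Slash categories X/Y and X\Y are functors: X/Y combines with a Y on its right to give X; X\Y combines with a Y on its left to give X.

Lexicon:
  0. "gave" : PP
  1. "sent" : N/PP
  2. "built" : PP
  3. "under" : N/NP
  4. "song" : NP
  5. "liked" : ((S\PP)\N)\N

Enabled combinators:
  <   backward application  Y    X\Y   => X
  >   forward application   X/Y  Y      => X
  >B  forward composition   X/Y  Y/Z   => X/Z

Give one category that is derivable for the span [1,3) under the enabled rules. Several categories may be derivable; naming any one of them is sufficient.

[0,6] S   <
  [0,1] "gave" : PP
  [1,6] S\PP   <
    [1,3] N   >
      [1,2] "sent" : N/PP
      [2,3] "built" : PP
    [3,6] (S\PP)\N   <
      [3,5] N   >
        [3,4] "under" : N/NP
        [4,5] "song" : NP
      [5,6] "liked" : ((S\PP)\N)\N

N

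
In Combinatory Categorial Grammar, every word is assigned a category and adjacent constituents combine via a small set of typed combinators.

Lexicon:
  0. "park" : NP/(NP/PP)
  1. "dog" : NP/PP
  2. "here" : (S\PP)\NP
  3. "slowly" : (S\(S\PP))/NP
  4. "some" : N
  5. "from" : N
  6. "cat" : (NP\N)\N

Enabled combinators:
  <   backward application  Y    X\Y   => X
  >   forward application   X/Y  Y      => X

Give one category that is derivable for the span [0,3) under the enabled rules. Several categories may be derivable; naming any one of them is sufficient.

[0,7] S   <
  [0,3] S\PP   <
    [0,2] NP   >
      [0,1] "park" : NP/(NP/PP)
      [1,2] "dog" : NP/PP
    [2,3] "here" : (S\PP)\NP
  [3,7] S\(S\PP)   >
    [3,4] "slowly" : (S\(S\PP))/NP
    [4,7] NP   <
      [4,5] "some" : N
      [5,7] NP\N   <
        [5,6] "from" : N
        [6,7] "cat" : (NP\N)\N

S\PP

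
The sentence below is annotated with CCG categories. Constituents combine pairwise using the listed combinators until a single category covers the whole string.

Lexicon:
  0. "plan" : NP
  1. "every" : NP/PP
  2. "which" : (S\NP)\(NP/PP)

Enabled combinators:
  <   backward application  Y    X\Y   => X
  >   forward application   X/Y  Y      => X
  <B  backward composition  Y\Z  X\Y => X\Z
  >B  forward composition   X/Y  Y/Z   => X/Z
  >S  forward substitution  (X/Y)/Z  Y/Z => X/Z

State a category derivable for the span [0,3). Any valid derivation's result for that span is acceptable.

S

[0,3] S   <
  [0,1] "plan" : NP
  [1,3] S\NP   <
    [1,2] "every" : NP/PP
    [2,3] "which" : (S\NP)\(NP/PP)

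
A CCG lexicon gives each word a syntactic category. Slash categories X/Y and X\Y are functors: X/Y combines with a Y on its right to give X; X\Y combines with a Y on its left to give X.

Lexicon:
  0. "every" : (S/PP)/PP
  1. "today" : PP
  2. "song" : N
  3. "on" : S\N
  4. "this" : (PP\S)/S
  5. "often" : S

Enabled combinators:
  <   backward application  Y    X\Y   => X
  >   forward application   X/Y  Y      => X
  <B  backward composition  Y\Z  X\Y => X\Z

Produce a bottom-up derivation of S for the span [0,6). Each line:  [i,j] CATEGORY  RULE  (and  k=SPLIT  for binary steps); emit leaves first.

[0,1] (S/PP)/PP  lex  "every"
[1,2] PP  lex  "today"
[0,2] S/PP  >  k=1
[2,3] N  lex  "song"
[3,4] S\N  lex  "on"
[2,4] S  <  k=3
[4,5] (PP\S)/S  lex  "this"
[5,6] S  lex  "often"
[4,6] PP\S  >  k=5
[2,6] PP  <  k=4
[0,6] S  >  k=2

[0,6] S   >
  [0,2] S/PP   >
    [0,1] "every" : (S/PP)/PP
    [1,2] "today" : PP
  [2,6] PP   <
    [2,4] S   <
      [2,3] "song" : N
      [3,4] "on" : S\N
    [4,6] PP\S   >
      [4,5] "this" : (PP\S)/S
      [5,6] "often" : S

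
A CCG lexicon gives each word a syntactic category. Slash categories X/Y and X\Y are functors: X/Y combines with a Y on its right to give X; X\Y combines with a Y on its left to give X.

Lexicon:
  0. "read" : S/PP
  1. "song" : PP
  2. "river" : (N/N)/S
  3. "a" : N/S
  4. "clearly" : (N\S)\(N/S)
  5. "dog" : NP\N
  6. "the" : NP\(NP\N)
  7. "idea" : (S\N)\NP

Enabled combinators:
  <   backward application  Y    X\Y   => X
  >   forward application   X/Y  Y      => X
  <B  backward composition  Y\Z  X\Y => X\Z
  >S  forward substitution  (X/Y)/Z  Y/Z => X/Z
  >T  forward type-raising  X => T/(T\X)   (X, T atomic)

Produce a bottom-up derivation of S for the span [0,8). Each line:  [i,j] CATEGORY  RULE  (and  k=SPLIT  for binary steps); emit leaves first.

[0,8] S   <
  [0,5] N   <
    [0,2] S   >
      [0,1] "read" : S/PP
      [1,2] "song" : PP
    [2,5] N\S   <
      [2,4] N/S   >S
        [2,3] "river" : (N/N)/S
        [3,4] "a" : N/S
      [4,5] "clearly" : (N\S)\(N/S)
  [5,8] S\N   <
    [5,7] NP   <
      [5,6] "dog" : NP\N
      [6,7] "the" : NP\(NP\N)
    [7,8] "idea" : (S\N)\NP

[0,1] S/PP  lex  "read"
[1,2] PP  lex  "song"
[0,2] S  >  k=1
[2,3] (N/N)/S  lex  "river"
[3,4] N/S  lex  "a"
[2,4] N/S  >S  k=3
[4,5] (N\S)\(N/S)  lex  "clearly"
[2,5] N\S  <  k=4
[0,5] N  <  k=2
[5,6] NP\N  lex  "dog"
[6,7] NP\(NP\N)  lex  "the"
[5,7] NP  <  k=6
[7,8] (S\N)\NP  lex  "idea"
[5,8] S\N  <  k=7
[0,8] S  <  k=5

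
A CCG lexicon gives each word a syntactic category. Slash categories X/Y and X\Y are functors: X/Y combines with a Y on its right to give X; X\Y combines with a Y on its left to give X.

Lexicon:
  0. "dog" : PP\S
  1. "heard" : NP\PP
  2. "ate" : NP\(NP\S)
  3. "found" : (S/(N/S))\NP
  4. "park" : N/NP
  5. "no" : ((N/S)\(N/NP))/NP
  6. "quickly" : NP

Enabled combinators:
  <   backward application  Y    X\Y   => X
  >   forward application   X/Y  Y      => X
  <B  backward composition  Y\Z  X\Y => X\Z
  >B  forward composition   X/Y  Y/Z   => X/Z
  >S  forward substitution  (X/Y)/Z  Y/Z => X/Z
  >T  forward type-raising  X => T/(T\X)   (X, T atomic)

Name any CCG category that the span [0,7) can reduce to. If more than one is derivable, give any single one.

[0,7] S   >
  [0,4] S/(N/S)   <
    [0,3] NP   <
      [0,2] NP\S   <B
        [0,1] "dog" : PP\S
        [1,2] "heard" : NP\PP
      [2,3] "ate" : NP\(NP\S)
    [3,4] "found" : (S/(N/S))\NP
  [4,7] N/S   <
    [4,5] "park" : N/NP
    [5,7] (N/S)\(N/NP)   >
      [5,6] "no" : ((N/S)\(N/NP))/NP
      [6,7] "quickly" : NP

S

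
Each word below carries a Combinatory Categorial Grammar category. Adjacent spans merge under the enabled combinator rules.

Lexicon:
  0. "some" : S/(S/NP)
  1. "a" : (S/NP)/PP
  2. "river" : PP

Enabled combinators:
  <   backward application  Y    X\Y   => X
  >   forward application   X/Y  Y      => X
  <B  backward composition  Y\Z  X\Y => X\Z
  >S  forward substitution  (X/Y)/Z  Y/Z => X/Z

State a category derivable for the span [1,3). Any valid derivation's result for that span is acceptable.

[0,3] S   >
  [0,1] "some" : S/(S/NP)
  [1,3] S/NP   >
    [1,2] "a" : (S/NP)/PP
    [2,3] "river" : PP

S/NP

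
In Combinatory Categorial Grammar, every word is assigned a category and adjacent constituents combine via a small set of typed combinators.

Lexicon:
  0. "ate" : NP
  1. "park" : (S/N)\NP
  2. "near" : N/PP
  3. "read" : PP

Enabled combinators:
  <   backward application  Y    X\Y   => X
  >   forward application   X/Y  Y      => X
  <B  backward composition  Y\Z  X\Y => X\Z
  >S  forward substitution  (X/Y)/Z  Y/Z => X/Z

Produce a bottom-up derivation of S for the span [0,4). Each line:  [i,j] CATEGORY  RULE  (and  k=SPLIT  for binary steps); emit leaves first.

[0,1] NP  lex  "ate"
[1,2] (S/N)\NP  lex  "park"
[0,2] S/N  <  k=1
[2,3] N/PP  lex  "near"
[3,4] PP  lex  "read"
[2,4] N  >  k=3
[0,4] S  >  k=2

[0,4] S   >
  [0,2] S/N   <
    [0,1] "ate" : NP
    [1,2] "park" : (S/N)\NP
  [2,4] N   >
    [2,3] "near" : N/PP
    [3,4] "read" : PP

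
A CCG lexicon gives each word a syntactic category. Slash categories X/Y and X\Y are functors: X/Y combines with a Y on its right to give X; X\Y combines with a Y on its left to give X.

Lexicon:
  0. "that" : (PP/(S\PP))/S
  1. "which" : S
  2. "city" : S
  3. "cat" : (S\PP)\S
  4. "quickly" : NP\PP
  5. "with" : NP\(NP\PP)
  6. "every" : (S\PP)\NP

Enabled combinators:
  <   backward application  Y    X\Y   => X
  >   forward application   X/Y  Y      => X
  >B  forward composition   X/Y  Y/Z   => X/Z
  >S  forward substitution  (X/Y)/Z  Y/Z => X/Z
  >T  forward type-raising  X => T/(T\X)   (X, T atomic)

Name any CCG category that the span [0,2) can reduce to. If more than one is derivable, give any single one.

[0,7] S   <
  [0,4] PP   >
    [0,2] PP/(S\PP)   >
      [0,1] "that" : (PP/(S\PP))/S
      [1,2] "which" : S
    [2,4] S\PP   <
      [2,3] "city" : S
      [3,4] "cat" : (S\PP)\S
  [4,7] S\PP   <
    [4,6] NP   <
      [4,5] "quickly" : NP\PP
      [5,6] "with" : NP\(NP\PP)
    [6,7] "every" : (S\PP)\NP

PP/(S\PP)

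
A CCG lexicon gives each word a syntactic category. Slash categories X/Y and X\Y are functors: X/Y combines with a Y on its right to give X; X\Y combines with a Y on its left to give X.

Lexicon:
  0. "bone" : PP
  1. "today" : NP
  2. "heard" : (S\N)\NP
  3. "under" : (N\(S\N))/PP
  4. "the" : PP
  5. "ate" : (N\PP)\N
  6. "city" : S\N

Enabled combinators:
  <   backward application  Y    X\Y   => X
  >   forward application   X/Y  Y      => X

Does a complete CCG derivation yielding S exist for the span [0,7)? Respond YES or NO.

YES

[0,7] S   <
  [0,6] N   <
    [0,1] "bone" : PP
    [1,6] N\PP   <
      [1,5] N   <
        [1,3] S\N   <
          [1,2] "today" : NP
          [2,3] "heard" : (S\N)\NP
        [3,5] N\(S\N)   >
          [3,4] "under" : (N\(S\N))/PP
          [4,5] "the" : PP
      [5,6] "ate" : (N\PP)\N
  [6,7] "city" : S\N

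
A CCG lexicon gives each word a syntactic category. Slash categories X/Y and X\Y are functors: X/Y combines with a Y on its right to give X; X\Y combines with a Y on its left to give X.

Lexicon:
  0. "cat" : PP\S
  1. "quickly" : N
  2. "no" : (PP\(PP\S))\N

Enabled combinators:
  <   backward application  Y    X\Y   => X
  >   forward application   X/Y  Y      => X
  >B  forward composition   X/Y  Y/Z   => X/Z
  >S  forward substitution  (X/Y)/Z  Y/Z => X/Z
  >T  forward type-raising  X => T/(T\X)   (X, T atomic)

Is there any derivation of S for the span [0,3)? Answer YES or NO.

PP\S N (PP\(PP\S))\N
CKY chart[0,3] = {N/(N\PP), NP/(NP\PP), PP, PP/(PP\PP), S/(S\PP)}; S ∉ chart

NO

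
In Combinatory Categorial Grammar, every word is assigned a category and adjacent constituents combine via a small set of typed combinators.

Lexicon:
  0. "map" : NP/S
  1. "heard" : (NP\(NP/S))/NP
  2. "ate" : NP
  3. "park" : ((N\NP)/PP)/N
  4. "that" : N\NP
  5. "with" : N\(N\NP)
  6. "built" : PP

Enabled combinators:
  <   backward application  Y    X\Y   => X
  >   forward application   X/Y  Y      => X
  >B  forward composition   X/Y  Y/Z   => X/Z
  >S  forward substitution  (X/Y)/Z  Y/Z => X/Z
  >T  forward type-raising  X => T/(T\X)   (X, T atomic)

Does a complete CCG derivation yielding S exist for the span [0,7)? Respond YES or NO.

NP/S (NP\(NP/S))/NP NP ((N\NP)/PP)/N N\NP N\(N\NP) PP
CKY chart[0,7] = {N, N/(N\N), N/(PP\PP), NP/(NP\N), PP/(PP\N), S/(S\N)}; S ∉ chart

NO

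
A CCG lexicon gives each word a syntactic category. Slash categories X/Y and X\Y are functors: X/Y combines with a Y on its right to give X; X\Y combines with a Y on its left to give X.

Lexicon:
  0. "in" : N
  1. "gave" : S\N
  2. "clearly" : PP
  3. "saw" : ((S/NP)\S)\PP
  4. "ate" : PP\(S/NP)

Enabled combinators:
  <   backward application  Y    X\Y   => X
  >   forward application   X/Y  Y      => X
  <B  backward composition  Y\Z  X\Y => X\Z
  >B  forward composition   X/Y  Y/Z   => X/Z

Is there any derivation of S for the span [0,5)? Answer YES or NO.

N S\N PP ((S/NP)\S)\PP PP\(S/NP)
CKY chart[0,5] = {PP}; S ∉ chart

NO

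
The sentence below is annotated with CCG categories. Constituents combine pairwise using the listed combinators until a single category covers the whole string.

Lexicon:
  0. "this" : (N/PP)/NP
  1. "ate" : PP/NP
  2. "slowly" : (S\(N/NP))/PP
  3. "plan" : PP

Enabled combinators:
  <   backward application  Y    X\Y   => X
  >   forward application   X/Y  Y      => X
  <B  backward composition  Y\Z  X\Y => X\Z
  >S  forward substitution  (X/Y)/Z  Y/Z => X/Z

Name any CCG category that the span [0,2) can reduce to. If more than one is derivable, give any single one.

N/NP

[0,4] S   <
  [0,2] N/NP   >S
    [0,1] "this" : (N/PP)/NP
    [1,2] "ate" : PP/NP
  [2,4] S\(N/NP)   >
    [2,3] "slowly" : (S\(N/NP))/PP
    [3,4] "plan" : PP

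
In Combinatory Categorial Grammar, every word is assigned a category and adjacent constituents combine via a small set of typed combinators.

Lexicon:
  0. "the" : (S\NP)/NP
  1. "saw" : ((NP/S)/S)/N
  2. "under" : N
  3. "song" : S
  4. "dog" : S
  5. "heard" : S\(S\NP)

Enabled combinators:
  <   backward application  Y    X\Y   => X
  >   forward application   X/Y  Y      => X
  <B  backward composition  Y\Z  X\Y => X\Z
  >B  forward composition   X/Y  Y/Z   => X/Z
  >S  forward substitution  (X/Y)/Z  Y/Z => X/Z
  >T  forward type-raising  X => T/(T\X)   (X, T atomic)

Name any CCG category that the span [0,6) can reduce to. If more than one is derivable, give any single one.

[0,6] S   <
  [0,5] S\NP   >
    [0,1] "the" : (S\NP)/NP
    [1,5] NP   >
      [1,4] NP/S   >
        [1,3] (NP/S)/S   >
          [1,2] "saw" : ((NP/S)/S)/N
          [2,3] "under" : N
        [3,4] "song" : S
      [4,5] "dog" : S
  [5,6] "heard" : S\(S\NP)

S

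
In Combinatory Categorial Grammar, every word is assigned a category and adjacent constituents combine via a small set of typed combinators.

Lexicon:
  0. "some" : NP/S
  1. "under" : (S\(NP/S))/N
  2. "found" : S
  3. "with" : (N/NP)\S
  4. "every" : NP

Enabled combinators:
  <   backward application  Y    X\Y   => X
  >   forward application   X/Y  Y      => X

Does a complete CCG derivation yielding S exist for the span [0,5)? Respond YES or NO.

[0,5] S   <
  [0,1] "some" : NP/S
  [1,5] S\(NP/S)   >
    [1,2] "under" : (S\(NP/S))/N
    [2,5] N   >
      [2,4] N/NP   <
        [2,3] "found" : S
        [3,4] "with" : (N/NP)\S
      [4,5] "every" : NP

YES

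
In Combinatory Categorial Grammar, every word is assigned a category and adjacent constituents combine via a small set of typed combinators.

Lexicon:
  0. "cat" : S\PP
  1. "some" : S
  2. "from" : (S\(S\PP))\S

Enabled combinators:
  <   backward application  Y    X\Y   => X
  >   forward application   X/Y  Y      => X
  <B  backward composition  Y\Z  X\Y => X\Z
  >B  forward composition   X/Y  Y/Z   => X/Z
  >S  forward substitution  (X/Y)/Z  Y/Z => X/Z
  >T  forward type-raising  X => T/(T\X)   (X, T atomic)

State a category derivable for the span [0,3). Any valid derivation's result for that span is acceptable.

S

[0,3] S   <
  [0,1] "cat" : S\PP
  [1,3] S\(S\PP)   <
    [1,2] "some" : S
    [2,3] "from" : (S\(S\PP))\S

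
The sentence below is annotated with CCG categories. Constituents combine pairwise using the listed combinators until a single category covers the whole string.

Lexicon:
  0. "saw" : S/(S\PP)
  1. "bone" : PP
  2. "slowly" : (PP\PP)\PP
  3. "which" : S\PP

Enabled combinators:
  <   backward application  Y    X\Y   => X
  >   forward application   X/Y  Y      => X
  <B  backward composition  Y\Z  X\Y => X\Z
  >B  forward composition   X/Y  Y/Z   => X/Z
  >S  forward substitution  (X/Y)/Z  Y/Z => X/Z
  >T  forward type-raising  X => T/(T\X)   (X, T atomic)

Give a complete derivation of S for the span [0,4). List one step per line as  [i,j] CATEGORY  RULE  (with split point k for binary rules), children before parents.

[0,1] S/(S\PP)  lex  "saw"
[1,2] PP  lex  "bone"
[2,3] (PP\PP)\PP  lex  "slowly"
[1,3] PP\PP  <  k=2
[3,4] S\PP  lex  "which"
[1,4] S\PP  <B  k=3
[0,4] S  >  k=1

[0,4] S   >
  [0,1] "saw" : S/(S\PP)
  [1,4] S\PP   <B
    [1,3] PP\PP   <
      [1,2] "bone" : PP
      [2,3] "slowly" : (PP\PP)\PP
    [3,4] "which" : S\PP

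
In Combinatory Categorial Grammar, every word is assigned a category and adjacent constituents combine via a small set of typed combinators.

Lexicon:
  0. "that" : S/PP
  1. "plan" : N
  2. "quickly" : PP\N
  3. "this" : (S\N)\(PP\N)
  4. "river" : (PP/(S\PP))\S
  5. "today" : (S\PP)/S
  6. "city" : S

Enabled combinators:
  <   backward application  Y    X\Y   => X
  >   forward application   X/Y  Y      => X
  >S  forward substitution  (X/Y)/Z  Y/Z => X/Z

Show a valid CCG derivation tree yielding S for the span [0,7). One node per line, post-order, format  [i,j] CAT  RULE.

[0,7] S   >
  [0,1] "that" : S/PP
  [1,7] PP   >
    [1,5] PP/(S\PP)   <
      [1,4] S   <
        [1,2] "plan" : N
        [2,4] S\N   <
          [2,3] "quickly" : PP\N
          [3,4] "this" : (S\N)\(PP\N)
      [4,5] "river" : (PP/(S\PP))\S
    [5,7] S\PP   >
      [5,6] "today" : (S\PP)/S
      [6,7] "city" : S

[0,1] S/PP  lex  "that"
[1,2] N  lex  "plan"
[2,3] PP\N  lex  "quickly"
[3,4] (S\N)\(PP\N)  lex  "this"
[2,4] S\N  <  k=3
[1,4] S  <  k=2
[4,5] (PP/(S\PP))\S  lex  "river"
[1,5] PP/(S\PP)  <  k=4
[5,6] (S\PP)/S  lex  "today"
[6,7] S  lex  "city"
[5,7] S\PP  >  k=6
[1,7] PP  >  k=5
[0,7] S  >  k=1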